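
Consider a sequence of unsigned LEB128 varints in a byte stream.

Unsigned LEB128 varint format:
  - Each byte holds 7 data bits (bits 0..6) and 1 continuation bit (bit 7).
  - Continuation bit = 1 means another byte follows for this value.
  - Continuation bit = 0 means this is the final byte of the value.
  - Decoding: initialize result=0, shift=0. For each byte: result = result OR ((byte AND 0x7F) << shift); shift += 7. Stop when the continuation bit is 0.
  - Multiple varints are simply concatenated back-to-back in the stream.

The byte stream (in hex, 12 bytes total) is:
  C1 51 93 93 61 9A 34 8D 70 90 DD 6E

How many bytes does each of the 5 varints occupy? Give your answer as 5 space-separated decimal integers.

Answer: 2 3 2 2 3

Derivation:
  byte[0]=0xC1 cont=1 payload=0x41=65: acc |= 65<<0 -> acc=65 shift=7
  byte[1]=0x51 cont=0 payload=0x51=81: acc |= 81<<7 -> acc=10433 shift=14 [end]
Varint 1: bytes[0:2] = C1 51 -> value 10433 (2 byte(s))
  byte[2]=0x93 cont=1 payload=0x13=19: acc |= 19<<0 -> acc=19 shift=7
  byte[3]=0x93 cont=1 payload=0x13=19: acc |= 19<<7 -> acc=2451 shift=14
  byte[4]=0x61 cont=0 payload=0x61=97: acc |= 97<<14 -> acc=1591699 shift=21 [end]
Varint 2: bytes[2:5] = 93 93 61 -> value 1591699 (3 byte(s))
  byte[5]=0x9A cont=1 payload=0x1A=26: acc |= 26<<0 -> acc=26 shift=7
  byte[6]=0x34 cont=0 payload=0x34=52: acc |= 52<<7 -> acc=6682 shift=14 [end]
Varint 3: bytes[5:7] = 9A 34 -> value 6682 (2 byte(s))
  byte[7]=0x8D cont=1 payload=0x0D=13: acc |= 13<<0 -> acc=13 shift=7
  byte[8]=0x70 cont=0 payload=0x70=112: acc |= 112<<7 -> acc=14349 shift=14 [end]
Varint 4: bytes[7:9] = 8D 70 -> value 14349 (2 byte(s))
  byte[9]=0x90 cont=1 payload=0x10=16: acc |= 16<<0 -> acc=16 shift=7
  byte[10]=0xDD cont=1 payload=0x5D=93: acc |= 93<<7 -> acc=11920 shift=14
  byte[11]=0x6E cont=0 payload=0x6E=110: acc |= 110<<14 -> acc=1814160 shift=21 [end]
Varint 5: bytes[9:12] = 90 DD 6E -> value 1814160 (3 byte(s))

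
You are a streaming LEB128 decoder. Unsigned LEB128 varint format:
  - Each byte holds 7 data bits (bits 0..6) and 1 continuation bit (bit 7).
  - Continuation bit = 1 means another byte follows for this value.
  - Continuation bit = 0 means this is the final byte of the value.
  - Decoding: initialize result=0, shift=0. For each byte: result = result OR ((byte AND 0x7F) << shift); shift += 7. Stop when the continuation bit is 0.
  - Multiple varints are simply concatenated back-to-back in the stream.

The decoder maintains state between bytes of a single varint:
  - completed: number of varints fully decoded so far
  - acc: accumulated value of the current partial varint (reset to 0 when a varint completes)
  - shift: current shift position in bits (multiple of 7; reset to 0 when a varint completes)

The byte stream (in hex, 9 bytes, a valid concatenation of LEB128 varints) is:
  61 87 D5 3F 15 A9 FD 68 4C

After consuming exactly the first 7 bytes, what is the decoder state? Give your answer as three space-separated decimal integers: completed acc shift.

byte[0]=0x61 cont=0 payload=0x61: varint #1 complete (value=97); reset -> completed=1 acc=0 shift=0
byte[1]=0x87 cont=1 payload=0x07: acc |= 7<<0 -> completed=1 acc=7 shift=7
byte[2]=0xD5 cont=1 payload=0x55: acc |= 85<<7 -> completed=1 acc=10887 shift=14
byte[3]=0x3F cont=0 payload=0x3F: varint #2 complete (value=1043079); reset -> completed=2 acc=0 shift=0
byte[4]=0x15 cont=0 payload=0x15: varint #3 complete (value=21); reset -> completed=3 acc=0 shift=0
byte[5]=0xA9 cont=1 payload=0x29: acc |= 41<<0 -> completed=3 acc=41 shift=7
byte[6]=0xFD cont=1 payload=0x7D: acc |= 125<<7 -> completed=3 acc=16041 shift=14

Answer: 3 16041 14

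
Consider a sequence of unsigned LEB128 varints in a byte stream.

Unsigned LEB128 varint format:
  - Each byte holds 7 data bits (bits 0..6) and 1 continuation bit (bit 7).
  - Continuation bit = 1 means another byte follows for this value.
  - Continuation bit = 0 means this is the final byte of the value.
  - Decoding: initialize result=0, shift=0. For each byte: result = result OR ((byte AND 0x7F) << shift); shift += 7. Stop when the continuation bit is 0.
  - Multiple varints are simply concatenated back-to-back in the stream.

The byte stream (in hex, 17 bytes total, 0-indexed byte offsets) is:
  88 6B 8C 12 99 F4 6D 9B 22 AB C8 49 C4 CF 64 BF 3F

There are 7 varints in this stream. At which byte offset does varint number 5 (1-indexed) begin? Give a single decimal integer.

  byte[0]=0x88 cont=1 payload=0x08=8: acc |= 8<<0 -> acc=8 shift=7
  byte[1]=0x6B cont=0 payload=0x6B=107: acc |= 107<<7 -> acc=13704 shift=14 [end]
Varint 1: bytes[0:2] = 88 6B -> value 13704 (2 byte(s))
  byte[2]=0x8C cont=1 payload=0x0C=12: acc |= 12<<0 -> acc=12 shift=7
  byte[3]=0x12 cont=0 payload=0x12=18: acc |= 18<<7 -> acc=2316 shift=14 [end]
Varint 2: bytes[2:4] = 8C 12 -> value 2316 (2 byte(s))
  byte[4]=0x99 cont=1 payload=0x19=25: acc |= 25<<0 -> acc=25 shift=7
  byte[5]=0xF4 cont=1 payload=0x74=116: acc |= 116<<7 -> acc=14873 shift=14
  byte[6]=0x6D cont=0 payload=0x6D=109: acc |= 109<<14 -> acc=1800729 shift=21 [end]
Varint 3: bytes[4:7] = 99 F4 6D -> value 1800729 (3 byte(s))
  byte[7]=0x9B cont=1 payload=0x1B=27: acc |= 27<<0 -> acc=27 shift=7
  byte[8]=0x22 cont=0 payload=0x22=34: acc |= 34<<7 -> acc=4379 shift=14 [end]
Varint 4: bytes[7:9] = 9B 22 -> value 4379 (2 byte(s))
  byte[9]=0xAB cont=1 payload=0x2B=43: acc |= 43<<0 -> acc=43 shift=7
  byte[10]=0xC8 cont=1 payload=0x48=72: acc |= 72<<7 -> acc=9259 shift=14
  byte[11]=0x49 cont=0 payload=0x49=73: acc |= 73<<14 -> acc=1205291 shift=21 [end]
Varint 5: bytes[9:12] = AB C8 49 -> value 1205291 (3 byte(s))
  byte[12]=0xC4 cont=1 payload=0x44=68: acc |= 68<<0 -> acc=68 shift=7
  byte[13]=0xCF cont=1 payload=0x4F=79: acc |= 79<<7 -> acc=10180 shift=14
  byte[14]=0x64 cont=0 payload=0x64=100: acc |= 100<<14 -> acc=1648580 shift=21 [end]
Varint 6: bytes[12:15] = C4 CF 64 -> value 1648580 (3 byte(s))
  byte[15]=0xBF cont=1 payload=0x3F=63: acc |= 63<<0 -> acc=63 shift=7
  byte[16]=0x3F cont=0 payload=0x3F=63: acc |= 63<<7 -> acc=8127 shift=14 [end]
Varint 7: bytes[15:17] = BF 3F -> value 8127 (2 byte(s))

Answer: 9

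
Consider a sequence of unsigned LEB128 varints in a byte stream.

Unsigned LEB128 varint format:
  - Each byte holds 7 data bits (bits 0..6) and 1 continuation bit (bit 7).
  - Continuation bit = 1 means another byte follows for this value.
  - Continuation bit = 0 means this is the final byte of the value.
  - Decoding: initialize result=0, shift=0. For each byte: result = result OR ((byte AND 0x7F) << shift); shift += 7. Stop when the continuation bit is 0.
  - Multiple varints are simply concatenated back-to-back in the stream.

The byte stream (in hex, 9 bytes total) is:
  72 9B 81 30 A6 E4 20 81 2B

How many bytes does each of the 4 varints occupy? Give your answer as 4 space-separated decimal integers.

  byte[0]=0x72 cont=0 payload=0x72=114: acc |= 114<<0 -> acc=114 shift=7 [end]
Varint 1: bytes[0:1] = 72 -> value 114 (1 byte(s))
  byte[1]=0x9B cont=1 payload=0x1B=27: acc |= 27<<0 -> acc=27 shift=7
  byte[2]=0x81 cont=1 payload=0x01=1: acc |= 1<<7 -> acc=155 shift=14
  byte[3]=0x30 cont=0 payload=0x30=48: acc |= 48<<14 -> acc=786587 shift=21 [end]
Varint 2: bytes[1:4] = 9B 81 30 -> value 786587 (3 byte(s))
  byte[4]=0xA6 cont=1 payload=0x26=38: acc |= 38<<0 -> acc=38 shift=7
  byte[5]=0xE4 cont=1 payload=0x64=100: acc |= 100<<7 -> acc=12838 shift=14
  byte[6]=0x20 cont=0 payload=0x20=32: acc |= 32<<14 -> acc=537126 shift=21 [end]
Varint 3: bytes[4:7] = A6 E4 20 -> value 537126 (3 byte(s))
  byte[7]=0x81 cont=1 payload=0x01=1: acc |= 1<<0 -> acc=1 shift=7
  byte[8]=0x2B cont=0 payload=0x2B=43: acc |= 43<<7 -> acc=5505 shift=14 [end]
Varint 4: bytes[7:9] = 81 2B -> value 5505 (2 byte(s))

Answer: 1 3 3 2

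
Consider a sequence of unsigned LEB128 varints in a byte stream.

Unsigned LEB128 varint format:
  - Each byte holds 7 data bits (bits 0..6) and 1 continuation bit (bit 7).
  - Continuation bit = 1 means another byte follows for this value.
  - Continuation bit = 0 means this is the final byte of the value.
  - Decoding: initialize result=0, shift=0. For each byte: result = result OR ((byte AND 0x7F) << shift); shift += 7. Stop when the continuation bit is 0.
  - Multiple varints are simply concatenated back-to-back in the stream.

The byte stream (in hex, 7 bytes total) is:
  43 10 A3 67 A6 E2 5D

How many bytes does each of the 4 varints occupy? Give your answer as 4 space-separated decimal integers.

  byte[0]=0x43 cont=0 payload=0x43=67: acc |= 67<<0 -> acc=67 shift=7 [end]
Varint 1: bytes[0:1] = 43 -> value 67 (1 byte(s))
  byte[1]=0x10 cont=0 payload=0x10=16: acc |= 16<<0 -> acc=16 shift=7 [end]
Varint 2: bytes[1:2] = 10 -> value 16 (1 byte(s))
  byte[2]=0xA3 cont=1 payload=0x23=35: acc |= 35<<0 -> acc=35 shift=7
  byte[3]=0x67 cont=0 payload=0x67=103: acc |= 103<<7 -> acc=13219 shift=14 [end]
Varint 3: bytes[2:4] = A3 67 -> value 13219 (2 byte(s))
  byte[4]=0xA6 cont=1 payload=0x26=38: acc |= 38<<0 -> acc=38 shift=7
  byte[5]=0xE2 cont=1 payload=0x62=98: acc |= 98<<7 -> acc=12582 shift=14
  byte[6]=0x5D cont=0 payload=0x5D=93: acc |= 93<<14 -> acc=1536294 shift=21 [end]
Varint 4: bytes[4:7] = A6 E2 5D -> value 1536294 (3 byte(s))

Answer: 1 1 2 3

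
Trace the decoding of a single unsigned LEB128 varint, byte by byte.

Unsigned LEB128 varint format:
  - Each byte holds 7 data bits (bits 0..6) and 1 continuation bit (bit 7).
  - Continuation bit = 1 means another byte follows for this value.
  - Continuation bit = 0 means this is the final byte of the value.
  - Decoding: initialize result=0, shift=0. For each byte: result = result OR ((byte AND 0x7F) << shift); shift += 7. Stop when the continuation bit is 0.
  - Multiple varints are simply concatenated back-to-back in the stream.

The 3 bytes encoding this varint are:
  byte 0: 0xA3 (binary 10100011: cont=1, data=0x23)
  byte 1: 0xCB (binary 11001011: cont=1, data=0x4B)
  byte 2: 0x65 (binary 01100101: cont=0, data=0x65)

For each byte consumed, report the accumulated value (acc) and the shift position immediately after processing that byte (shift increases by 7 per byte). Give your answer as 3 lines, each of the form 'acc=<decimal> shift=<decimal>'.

Answer: acc=35 shift=7
acc=9635 shift=14
acc=1664419 shift=21

Derivation:
byte 0=0xA3: payload=0x23=35, contrib = 35<<0 = 35; acc -> 35, shift -> 7
byte 1=0xCB: payload=0x4B=75, contrib = 75<<7 = 9600; acc -> 9635, shift -> 14
byte 2=0x65: payload=0x65=101, contrib = 101<<14 = 1654784; acc -> 1664419, shift -> 21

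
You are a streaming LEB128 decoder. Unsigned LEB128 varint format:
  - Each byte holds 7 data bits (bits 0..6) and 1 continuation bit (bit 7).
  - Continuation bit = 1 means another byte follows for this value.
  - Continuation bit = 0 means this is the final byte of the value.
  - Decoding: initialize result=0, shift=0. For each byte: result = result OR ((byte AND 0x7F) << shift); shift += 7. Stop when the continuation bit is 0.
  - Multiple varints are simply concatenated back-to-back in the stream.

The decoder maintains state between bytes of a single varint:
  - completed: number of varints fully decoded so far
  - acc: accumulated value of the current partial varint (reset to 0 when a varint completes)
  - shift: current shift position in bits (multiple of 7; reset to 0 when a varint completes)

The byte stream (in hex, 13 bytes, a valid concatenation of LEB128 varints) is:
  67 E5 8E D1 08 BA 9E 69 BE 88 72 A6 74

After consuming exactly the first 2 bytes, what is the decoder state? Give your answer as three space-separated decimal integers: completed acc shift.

Answer: 1 101 7

Derivation:
byte[0]=0x67 cont=0 payload=0x67: varint #1 complete (value=103); reset -> completed=1 acc=0 shift=0
byte[1]=0xE5 cont=1 payload=0x65: acc |= 101<<0 -> completed=1 acc=101 shift=7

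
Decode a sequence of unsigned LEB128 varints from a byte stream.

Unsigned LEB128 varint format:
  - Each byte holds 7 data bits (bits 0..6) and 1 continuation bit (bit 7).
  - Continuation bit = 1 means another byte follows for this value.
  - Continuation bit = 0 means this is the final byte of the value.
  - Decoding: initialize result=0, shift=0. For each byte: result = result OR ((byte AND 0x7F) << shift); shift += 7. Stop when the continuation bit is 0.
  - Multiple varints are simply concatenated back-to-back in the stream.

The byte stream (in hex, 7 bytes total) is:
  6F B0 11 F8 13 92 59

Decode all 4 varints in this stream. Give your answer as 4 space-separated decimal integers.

Answer: 111 2224 2552 11410

Derivation:
  byte[0]=0x6F cont=0 payload=0x6F=111: acc |= 111<<0 -> acc=111 shift=7 [end]
Varint 1: bytes[0:1] = 6F -> value 111 (1 byte(s))
  byte[1]=0xB0 cont=1 payload=0x30=48: acc |= 48<<0 -> acc=48 shift=7
  byte[2]=0x11 cont=0 payload=0x11=17: acc |= 17<<7 -> acc=2224 shift=14 [end]
Varint 2: bytes[1:3] = B0 11 -> value 2224 (2 byte(s))
  byte[3]=0xF8 cont=1 payload=0x78=120: acc |= 120<<0 -> acc=120 shift=7
  byte[4]=0x13 cont=0 payload=0x13=19: acc |= 19<<7 -> acc=2552 shift=14 [end]
Varint 3: bytes[3:5] = F8 13 -> value 2552 (2 byte(s))
  byte[5]=0x92 cont=1 payload=0x12=18: acc |= 18<<0 -> acc=18 shift=7
  byte[6]=0x59 cont=0 payload=0x59=89: acc |= 89<<7 -> acc=11410 shift=14 [end]
Varint 4: bytes[5:7] = 92 59 -> value 11410 (2 byte(s))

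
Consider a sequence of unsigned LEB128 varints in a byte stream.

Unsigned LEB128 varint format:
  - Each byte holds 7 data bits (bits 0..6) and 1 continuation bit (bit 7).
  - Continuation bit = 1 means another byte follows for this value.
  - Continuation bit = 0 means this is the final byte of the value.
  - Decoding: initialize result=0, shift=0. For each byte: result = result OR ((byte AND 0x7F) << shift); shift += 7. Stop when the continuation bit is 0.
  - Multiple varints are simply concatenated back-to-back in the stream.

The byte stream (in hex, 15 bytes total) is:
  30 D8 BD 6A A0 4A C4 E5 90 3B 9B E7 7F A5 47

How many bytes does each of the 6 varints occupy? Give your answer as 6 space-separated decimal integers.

Answer: 1 3 2 4 3 2

Derivation:
  byte[0]=0x30 cont=0 payload=0x30=48: acc |= 48<<0 -> acc=48 shift=7 [end]
Varint 1: bytes[0:1] = 30 -> value 48 (1 byte(s))
  byte[1]=0xD8 cont=1 payload=0x58=88: acc |= 88<<0 -> acc=88 shift=7
  byte[2]=0xBD cont=1 payload=0x3D=61: acc |= 61<<7 -> acc=7896 shift=14
  byte[3]=0x6A cont=0 payload=0x6A=106: acc |= 106<<14 -> acc=1744600 shift=21 [end]
Varint 2: bytes[1:4] = D8 BD 6A -> value 1744600 (3 byte(s))
  byte[4]=0xA0 cont=1 payload=0x20=32: acc |= 32<<0 -> acc=32 shift=7
  byte[5]=0x4A cont=0 payload=0x4A=74: acc |= 74<<7 -> acc=9504 shift=14 [end]
Varint 3: bytes[4:6] = A0 4A -> value 9504 (2 byte(s))
  byte[6]=0xC4 cont=1 payload=0x44=68: acc |= 68<<0 -> acc=68 shift=7
  byte[7]=0xE5 cont=1 payload=0x65=101: acc |= 101<<7 -> acc=12996 shift=14
  byte[8]=0x90 cont=1 payload=0x10=16: acc |= 16<<14 -> acc=275140 shift=21
  byte[9]=0x3B cont=0 payload=0x3B=59: acc |= 59<<21 -> acc=124007108 shift=28 [end]
Varint 4: bytes[6:10] = C4 E5 90 3B -> value 124007108 (4 byte(s))
  byte[10]=0x9B cont=1 payload=0x1B=27: acc |= 27<<0 -> acc=27 shift=7
  byte[11]=0xE7 cont=1 payload=0x67=103: acc |= 103<<7 -> acc=13211 shift=14
  byte[12]=0x7F cont=0 payload=0x7F=127: acc |= 127<<14 -> acc=2093979 shift=21 [end]
Varint 5: bytes[10:13] = 9B E7 7F -> value 2093979 (3 byte(s))
  byte[13]=0xA5 cont=1 payload=0x25=37: acc |= 37<<0 -> acc=37 shift=7
  byte[14]=0x47 cont=0 payload=0x47=71: acc |= 71<<7 -> acc=9125 shift=14 [end]
Varint 6: bytes[13:15] = A5 47 -> value 9125 (2 byte(s))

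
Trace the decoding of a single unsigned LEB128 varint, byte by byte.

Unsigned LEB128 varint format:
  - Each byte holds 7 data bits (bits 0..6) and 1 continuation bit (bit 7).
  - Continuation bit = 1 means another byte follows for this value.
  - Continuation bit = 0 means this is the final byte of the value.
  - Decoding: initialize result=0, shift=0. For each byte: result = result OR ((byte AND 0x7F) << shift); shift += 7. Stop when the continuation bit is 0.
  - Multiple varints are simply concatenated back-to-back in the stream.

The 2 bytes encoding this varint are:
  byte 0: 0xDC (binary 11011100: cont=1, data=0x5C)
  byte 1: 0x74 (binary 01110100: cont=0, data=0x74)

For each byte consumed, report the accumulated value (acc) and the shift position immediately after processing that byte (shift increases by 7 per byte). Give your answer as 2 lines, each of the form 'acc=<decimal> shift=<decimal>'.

byte 0=0xDC: payload=0x5C=92, contrib = 92<<0 = 92; acc -> 92, shift -> 7
byte 1=0x74: payload=0x74=116, contrib = 116<<7 = 14848; acc -> 14940, shift -> 14

Answer: acc=92 shift=7
acc=14940 shift=14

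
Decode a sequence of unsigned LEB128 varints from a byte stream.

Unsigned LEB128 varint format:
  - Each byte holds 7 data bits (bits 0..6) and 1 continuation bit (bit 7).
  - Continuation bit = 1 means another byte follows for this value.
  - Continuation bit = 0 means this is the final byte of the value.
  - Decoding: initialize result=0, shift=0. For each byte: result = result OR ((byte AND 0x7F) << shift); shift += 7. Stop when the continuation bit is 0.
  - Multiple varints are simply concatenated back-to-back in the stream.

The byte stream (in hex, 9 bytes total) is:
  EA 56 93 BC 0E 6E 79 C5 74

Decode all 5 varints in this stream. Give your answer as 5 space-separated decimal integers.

  byte[0]=0xEA cont=1 payload=0x6A=106: acc |= 106<<0 -> acc=106 shift=7
  byte[1]=0x56 cont=0 payload=0x56=86: acc |= 86<<7 -> acc=11114 shift=14 [end]
Varint 1: bytes[0:2] = EA 56 -> value 11114 (2 byte(s))
  byte[2]=0x93 cont=1 payload=0x13=19: acc |= 19<<0 -> acc=19 shift=7
  byte[3]=0xBC cont=1 payload=0x3C=60: acc |= 60<<7 -> acc=7699 shift=14
  byte[4]=0x0E cont=0 payload=0x0E=14: acc |= 14<<14 -> acc=237075 shift=21 [end]
Varint 2: bytes[2:5] = 93 BC 0E -> value 237075 (3 byte(s))
  byte[5]=0x6E cont=0 payload=0x6E=110: acc |= 110<<0 -> acc=110 shift=7 [end]
Varint 3: bytes[5:6] = 6E -> value 110 (1 byte(s))
  byte[6]=0x79 cont=0 payload=0x79=121: acc |= 121<<0 -> acc=121 shift=7 [end]
Varint 4: bytes[6:7] = 79 -> value 121 (1 byte(s))
  byte[7]=0xC5 cont=1 payload=0x45=69: acc |= 69<<0 -> acc=69 shift=7
  byte[8]=0x74 cont=0 payload=0x74=116: acc |= 116<<7 -> acc=14917 shift=14 [end]
Varint 5: bytes[7:9] = C5 74 -> value 14917 (2 byte(s))

Answer: 11114 237075 110 121 14917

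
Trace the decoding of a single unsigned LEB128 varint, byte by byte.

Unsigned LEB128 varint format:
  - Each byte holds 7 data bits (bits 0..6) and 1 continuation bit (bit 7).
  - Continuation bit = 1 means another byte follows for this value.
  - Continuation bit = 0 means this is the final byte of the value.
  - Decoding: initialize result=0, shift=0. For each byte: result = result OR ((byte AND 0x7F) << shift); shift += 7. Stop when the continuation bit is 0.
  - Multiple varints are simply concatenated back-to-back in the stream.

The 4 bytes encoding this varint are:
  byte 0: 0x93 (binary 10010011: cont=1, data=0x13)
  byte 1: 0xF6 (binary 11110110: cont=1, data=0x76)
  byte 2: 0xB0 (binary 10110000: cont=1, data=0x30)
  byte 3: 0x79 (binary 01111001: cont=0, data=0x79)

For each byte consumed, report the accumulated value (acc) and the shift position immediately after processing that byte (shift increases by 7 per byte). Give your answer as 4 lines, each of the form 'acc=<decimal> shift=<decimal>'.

byte 0=0x93: payload=0x13=19, contrib = 19<<0 = 19; acc -> 19, shift -> 7
byte 1=0xF6: payload=0x76=118, contrib = 118<<7 = 15104; acc -> 15123, shift -> 14
byte 2=0xB0: payload=0x30=48, contrib = 48<<14 = 786432; acc -> 801555, shift -> 21
byte 3=0x79: payload=0x79=121, contrib = 121<<21 = 253755392; acc -> 254556947, shift -> 28

Answer: acc=19 shift=7
acc=15123 shift=14
acc=801555 shift=21
acc=254556947 shift=28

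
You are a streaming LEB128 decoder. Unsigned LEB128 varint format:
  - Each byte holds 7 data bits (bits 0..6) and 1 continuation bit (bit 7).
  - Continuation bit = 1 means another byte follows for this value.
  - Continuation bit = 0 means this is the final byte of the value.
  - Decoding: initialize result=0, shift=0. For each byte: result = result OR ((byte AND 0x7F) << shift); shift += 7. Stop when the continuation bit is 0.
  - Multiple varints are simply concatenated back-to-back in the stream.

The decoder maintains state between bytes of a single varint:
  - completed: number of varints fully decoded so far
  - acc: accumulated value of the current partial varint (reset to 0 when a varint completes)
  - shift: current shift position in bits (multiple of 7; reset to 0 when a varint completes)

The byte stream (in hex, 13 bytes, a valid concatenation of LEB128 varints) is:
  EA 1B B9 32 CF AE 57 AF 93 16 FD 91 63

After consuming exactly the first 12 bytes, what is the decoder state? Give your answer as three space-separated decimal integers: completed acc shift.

byte[0]=0xEA cont=1 payload=0x6A: acc |= 106<<0 -> completed=0 acc=106 shift=7
byte[1]=0x1B cont=0 payload=0x1B: varint #1 complete (value=3562); reset -> completed=1 acc=0 shift=0
byte[2]=0xB9 cont=1 payload=0x39: acc |= 57<<0 -> completed=1 acc=57 shift=7
byte[3]=0x32 cont=0 payload=0x32: varint #2 complete (value=6457); reset -> completed=2 acc=0 shift=0
byte[4]=0xCF cont=1 payload=0x4F: acc |= 79<<0 -> completed=2 acc=79 shift=7
byte[5]=0xAE cont=1 payload=0x2E: acc |= 46<<7 -> completed=2 acc=5967 shift=14
byte[6]=0x57 cont=0 payload=0x57: varint #3 complete (value=1431375); reset -> completed=3 acc=0 shift=0
byte[7]=0xAF cont=1 payload=0x2F: acc |= 47<<0 -> completed=3 acc=47 shift=7
byte[8]=0x93 cont=1 payload=0x13: acc |= 19<<7 -> completed=3 acc=2479 shift=14
byte[9]=0x16 cont=0 payload=0x16: varint #4 complete (value=362927); reset -> completed=4 acc=0 shift=0
byte[10]=0xFD cont=1 payload=0x7D: acc |= 125<<0 -> completed=4 acc=125 shift=7
byte[11]=0x91 cont=1 payload=0x11: acc |= 17<<7 -> completed=4 acc=2301 shift=14

Answer: 4 2301 14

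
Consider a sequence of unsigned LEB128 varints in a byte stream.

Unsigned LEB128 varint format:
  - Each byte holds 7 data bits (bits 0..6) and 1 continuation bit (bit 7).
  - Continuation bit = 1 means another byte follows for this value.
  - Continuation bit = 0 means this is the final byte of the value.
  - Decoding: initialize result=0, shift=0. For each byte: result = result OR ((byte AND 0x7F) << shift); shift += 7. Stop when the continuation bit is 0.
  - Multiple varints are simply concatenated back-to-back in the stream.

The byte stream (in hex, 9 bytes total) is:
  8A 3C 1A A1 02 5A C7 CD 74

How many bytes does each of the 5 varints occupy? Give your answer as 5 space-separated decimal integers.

  byte[0]=0x8A cont=1 payload=0x0A=10: acc |= 10<<0 -> acc=10 shift=7
  byte[1]=0x3C cont=0 payload=0x3C=60: acc |= 60<<7 -> acc=7690 shift=14 [end]
Varint 1: bytes[0:2] = 8A 3C -> value 7690 (2 byte(s))
  byte[2]=0x1A cont=0 payload=0x1A=26: acc |= 26<<0 -> acc=26 shift=7 [end]
Varint 2: bytes[2:3] = 1A -> value 26 (1 byte(s))
  byte[3]=0xA1 cont=1 payload=0x21=33: acc |= 33<<0 -> acc=33 shift=7
  byte[4]=0x02 cont=0 payload=0x02=2: acc |= 2<<7 -> acc=289 shift=14 [end]
Varint 3: bytes[3:5] = A1 02 -> value 289 (2 byte(s))
  byte[5]=0x5A cont=0 payload=0x5A=90: acc |= 90<<0 -> acc=90 shift=7 [end]
Varint 4: bytes[5:6] = 5A -> value 90 (1 byte(s))
  byte[6]=0xC7 cont=1 payload=0x47=71: acc |= 71<<0 -> acc=71 shift=7
  byte[7]=0xCD cont=1 payload=0x4D=77: acc |= 77<<7 -> acc=9927 shift=14
  byte[8]=0x74 cont=0 payload=0x74=116: acc |= 116<<14 -> acc=1910471 shift=21 [end]
Varint 5: bytes[6:9] = C7 CD 74 -> value 1910471 (3 byte(s))

Answer: 2 1 2 1 3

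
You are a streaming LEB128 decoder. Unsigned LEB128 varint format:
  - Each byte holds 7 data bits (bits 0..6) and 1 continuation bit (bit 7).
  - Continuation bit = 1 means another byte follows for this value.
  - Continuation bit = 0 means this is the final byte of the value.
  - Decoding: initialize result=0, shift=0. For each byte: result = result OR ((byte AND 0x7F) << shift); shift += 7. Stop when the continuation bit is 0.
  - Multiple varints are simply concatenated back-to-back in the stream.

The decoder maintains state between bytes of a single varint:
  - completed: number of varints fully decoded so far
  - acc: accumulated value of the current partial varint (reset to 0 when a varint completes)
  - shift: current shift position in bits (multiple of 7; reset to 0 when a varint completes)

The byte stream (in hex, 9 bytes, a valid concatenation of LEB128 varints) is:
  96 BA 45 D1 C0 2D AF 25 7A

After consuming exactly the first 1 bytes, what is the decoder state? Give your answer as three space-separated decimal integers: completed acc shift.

byte[0]=0x96 cont=1 payload=0x16: acc |= 22<<0 -> completed=0 acc=22 shift=7

Answer: 0 22 7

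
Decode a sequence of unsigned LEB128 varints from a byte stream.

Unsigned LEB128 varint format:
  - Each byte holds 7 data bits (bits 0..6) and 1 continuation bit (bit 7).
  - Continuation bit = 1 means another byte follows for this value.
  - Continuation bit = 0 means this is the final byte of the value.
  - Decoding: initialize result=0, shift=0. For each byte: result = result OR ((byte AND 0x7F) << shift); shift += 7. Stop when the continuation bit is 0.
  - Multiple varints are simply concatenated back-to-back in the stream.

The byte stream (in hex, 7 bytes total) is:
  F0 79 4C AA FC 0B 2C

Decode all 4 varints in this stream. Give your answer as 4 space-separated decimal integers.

  byte[0]=0xF0 cont=1 payload=0x70=112: acc |= 112<<0 -> acc=112 shift=7
  byte[1]=0x79 cont=0 payload=0x79=121: acc |= 121<<7 -> acc=15600 shift=14 [end]
Varint 1: bytes[0:2] = F0 79 -> value 15600 (2 byte(s))
  byte[2]=0x4C cont=0 payload=0x4C=76: acc |= 76<<0 -> acc=76 shift=7 [end]
Varint 2: bytes[2:3] = 4C -> value 76 (1 byte(s))
  byte[3]=0xAA cont=1 payload=0x2A=42: acc |= 42<<0 -> acc=42 shift=7
  byte[4]=0xFC cont=1 payload=0x7C=124: acc |= 124<<7 -> acc=15914 shift=14
  byte[5]=0x0B cont=0 payload=0x0B=11: acc |= 11<<14 -> acc=196138 shift=21 [end]
Varint 3: bytes[3:6] = AA FC 0B -> value 196138 (3 byte(s))
  byte[6]=0x2C cont=0 payload=0x2C=44: acc |= 44<<0 -> acc=44 shift=7 [end]
Varint 4: bytes[6:7] = 2C -> value 44 (1 byte(s))

Answer: 15600 76 196138 44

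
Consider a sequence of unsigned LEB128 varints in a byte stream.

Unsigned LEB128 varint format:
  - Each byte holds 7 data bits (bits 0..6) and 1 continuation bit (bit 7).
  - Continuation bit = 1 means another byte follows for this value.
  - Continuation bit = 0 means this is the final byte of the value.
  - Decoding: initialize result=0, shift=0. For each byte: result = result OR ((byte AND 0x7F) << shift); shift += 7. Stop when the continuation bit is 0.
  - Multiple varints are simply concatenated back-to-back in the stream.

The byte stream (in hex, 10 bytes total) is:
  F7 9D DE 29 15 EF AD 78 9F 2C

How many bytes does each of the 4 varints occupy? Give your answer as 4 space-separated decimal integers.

  byte[0]=0xF7 cont=1 payload=0x77=119: acc |= 119<<0 -> acc=119 shift=7
  byte[1]=0x9D cont=1 payload=0x1D=29: acc |= 29<<7 -> acc=3831 shift=14
  byte[2]=0xDE cont=1 payload=0x5E=94: acc |= 94<<14 -> acc=1543927 shift=21
  byte[3]=0x29 cont=0 payload=0x29=41: acc |= 41<<21 -> acc=87527159 shift=28 [end]
Varint 1: bytes[0:4] = F7 9D DE 29 -> value 87527159 (4 byte(s))
  byte[4]=0x15 cont=0 payload=0x15=21: acc |= 21<<0 -> acc=21 shift=7 [end]
Varint 2: bytes[4:5] = 15 -> value 21 (1 byte(s))
  byte[5]=0xEF cont=1 payload=0x6F=111: acc |= 111<<0 -> acc=111 shift=7
  byte[6]=0xAD cont=1 payload=0x2D=45: acc |= 45<<7 -> acc=5871 shift=14
  byte[7]=0x78 cont=0 payload=0x78=120: acc |= 120<<14 -> acc=1971951 shift=21 [end]
Varint 3: bytes[5:8] = EF AD 78 -> value 1971951 (3 byte(s))
  byte[8]=0x9F cont=1 payload=0x1F=31: acc |= 31<<0 -> acc=31 shift=7
  byte[9]=0x2C cont=0 payload=0x2C=44: acc |= 44<<7 -> acc=5663 shift=14 [end]
Varint 4: bytes[8:10] = 9F 2C -> value 5663 (2 byte(s))

Answer: 4 1 3 2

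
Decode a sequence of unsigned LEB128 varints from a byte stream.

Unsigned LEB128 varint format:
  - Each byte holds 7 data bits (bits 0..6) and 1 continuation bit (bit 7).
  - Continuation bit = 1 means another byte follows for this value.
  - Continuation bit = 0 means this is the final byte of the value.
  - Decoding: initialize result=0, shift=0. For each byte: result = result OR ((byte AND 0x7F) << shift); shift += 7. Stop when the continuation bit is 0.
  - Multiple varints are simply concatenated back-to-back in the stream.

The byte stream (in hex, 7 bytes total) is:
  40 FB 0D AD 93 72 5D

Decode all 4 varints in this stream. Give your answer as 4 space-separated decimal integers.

  byte[0]=0x40 cont=0 payload=0x40=64: acc |= 64<<0 -> acc=64 shift=7 [end]
Varint 1: bytes[0:1] = 40 -> value 64 (1 byte(s))
  byte[1]=0xFB cont=1 payload=0x7B=123: acc |= 123<<0 -> acc=123 shift=7
  byte[2]=0x0D cont=0 payload=0x0D=13: acc |= 13<<7 -> acc=1787 shift=14 [end]
Varint 2: bytes[1:3] = FB 0D -> value 1787 (2 byte(s))
  byte[3]=0xAD cont=1 payload=0x2D=45: acc |= 45<<0 -> acc=45 shift=7
  byte[4]=0x93 cont=1 payload=0x13=19: acc |= 19<<7 -> acc=2477 shift=14
  byte[5]=0x72 cont=0 payload=0x72=114: acc |= 114<<14 -> acc=1870253 shift=21 [end]
Varint 3: bytes[3:6] = AD 93 72 -> value 1870253 (3 byte(s))
  byte[6]=0x5D cont=0 payload=0x5D=93: acc |= 93<<0 -> acc=93 shift=7 [end]
Varint 4: bytes[6:7] = 5D -> value 93 (1 byte(s))

Answer: 64 1787 1870253 93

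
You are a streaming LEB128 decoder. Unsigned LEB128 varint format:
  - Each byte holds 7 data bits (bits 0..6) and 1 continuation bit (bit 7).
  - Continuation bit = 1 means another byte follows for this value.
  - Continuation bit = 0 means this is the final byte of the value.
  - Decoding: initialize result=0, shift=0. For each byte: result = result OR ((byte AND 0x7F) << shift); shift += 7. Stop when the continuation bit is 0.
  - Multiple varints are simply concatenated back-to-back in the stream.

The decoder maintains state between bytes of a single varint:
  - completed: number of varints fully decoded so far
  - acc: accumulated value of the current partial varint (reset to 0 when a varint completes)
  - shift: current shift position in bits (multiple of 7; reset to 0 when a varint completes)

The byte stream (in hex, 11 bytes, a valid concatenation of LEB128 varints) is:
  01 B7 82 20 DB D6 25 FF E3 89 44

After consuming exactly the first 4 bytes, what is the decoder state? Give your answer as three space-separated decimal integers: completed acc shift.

Answer: 2 0 0

Derivation:
byte[0]=0x01 cont=0 payload=0x01: varint #1 complete (value=1); reset -> completed=1 acc=0 shift=0
byte[1]=0xB7 cont=1 payload=0x37: acc |= 55<<0 -> completed=1 acc=55 shift=7
byte[2]=0x82 cont=1 payload=0x02: acc |= 2<<7 -> completed=1 acc=311 shift=14
byte[3]=0x20 cont=0 payload=0x20: varint #2 complete (value=524599); reset -> completed=2 acc=0 shift=0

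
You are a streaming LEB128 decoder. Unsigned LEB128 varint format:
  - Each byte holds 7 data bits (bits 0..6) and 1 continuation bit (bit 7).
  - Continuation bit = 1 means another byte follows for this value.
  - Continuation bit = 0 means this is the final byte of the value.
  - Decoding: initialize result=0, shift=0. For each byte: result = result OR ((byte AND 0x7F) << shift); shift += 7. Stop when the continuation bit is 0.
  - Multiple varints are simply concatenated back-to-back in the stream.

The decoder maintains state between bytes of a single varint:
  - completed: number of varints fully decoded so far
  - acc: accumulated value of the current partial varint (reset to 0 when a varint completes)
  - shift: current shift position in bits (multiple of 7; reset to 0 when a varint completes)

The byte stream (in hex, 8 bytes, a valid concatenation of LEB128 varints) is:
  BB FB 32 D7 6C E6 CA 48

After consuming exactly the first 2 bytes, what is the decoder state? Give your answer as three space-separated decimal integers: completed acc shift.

byte[0]=0xBB cont=1 payload=0x3B: acc |= 59<<0 -> completed=0 acc=59 shift=7
byte[1]=0xFB cont=1 payload=0x7B: acc |= 123<<7 -> completed=0 acc=15803 shift=14

Answer: 0 15803 14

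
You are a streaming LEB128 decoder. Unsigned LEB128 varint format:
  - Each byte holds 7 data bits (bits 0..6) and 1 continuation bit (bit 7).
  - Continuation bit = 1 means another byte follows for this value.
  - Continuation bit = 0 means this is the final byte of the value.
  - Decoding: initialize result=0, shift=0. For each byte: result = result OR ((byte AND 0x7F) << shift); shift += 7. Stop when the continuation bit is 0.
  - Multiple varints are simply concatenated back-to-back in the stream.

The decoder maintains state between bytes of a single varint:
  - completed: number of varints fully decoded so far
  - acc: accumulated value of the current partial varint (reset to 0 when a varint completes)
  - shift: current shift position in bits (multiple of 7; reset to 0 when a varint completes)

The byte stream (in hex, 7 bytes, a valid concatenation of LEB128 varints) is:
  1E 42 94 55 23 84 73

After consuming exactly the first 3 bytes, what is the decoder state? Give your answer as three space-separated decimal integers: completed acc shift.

Answer: 2 20 7

Derivation:
byte[0]=0x1E cont=0 payload=0x1E: varint #1 complete (value=30); reset -> completed=1 acc=0 shift=0
byte[1]=0x42 cont=0 payload=0x42: varint #2 complete (value=66); reset -> completed=2 acc=0 shift=0
byte[2]=0x94 cont=1 payload=0x14: acc |= 20<<0 -> completed=2 acc=20 shift=7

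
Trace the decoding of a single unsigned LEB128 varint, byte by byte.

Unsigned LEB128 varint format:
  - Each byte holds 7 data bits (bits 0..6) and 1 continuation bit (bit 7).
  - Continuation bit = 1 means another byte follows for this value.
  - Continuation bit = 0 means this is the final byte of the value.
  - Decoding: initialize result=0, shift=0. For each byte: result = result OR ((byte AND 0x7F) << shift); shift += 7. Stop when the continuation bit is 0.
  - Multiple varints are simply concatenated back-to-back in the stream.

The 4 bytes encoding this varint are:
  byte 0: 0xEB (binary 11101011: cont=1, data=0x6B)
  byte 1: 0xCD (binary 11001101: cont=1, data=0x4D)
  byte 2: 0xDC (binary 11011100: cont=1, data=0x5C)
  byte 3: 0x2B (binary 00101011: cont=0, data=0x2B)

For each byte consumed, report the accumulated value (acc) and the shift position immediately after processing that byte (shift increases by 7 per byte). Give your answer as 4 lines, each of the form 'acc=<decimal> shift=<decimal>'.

Answer: acc=107 shift=7
acc=9963 shift=14
acc=1517291 shift=21
acc=91694827 shift=28

Derivation:
byte 0=0xEB: payload=0x6B=107, contrib = 107<<0 = 107; acc -> 107, shift -> 7
byte 1=0xCD: payload=0x4D=77, contrib = 77<<7 = 9856; acc -> 9963, shift -> 14
byte 2=0xDC: payload=0x5C=92, contrib = 92<<14 = 1507328; acc -> 1517291, shift -> 21
byte 3=0x2B: payload=0x2B=43, contrib = 43<<21 = 90177536; acc -> 91694827, shift -> 28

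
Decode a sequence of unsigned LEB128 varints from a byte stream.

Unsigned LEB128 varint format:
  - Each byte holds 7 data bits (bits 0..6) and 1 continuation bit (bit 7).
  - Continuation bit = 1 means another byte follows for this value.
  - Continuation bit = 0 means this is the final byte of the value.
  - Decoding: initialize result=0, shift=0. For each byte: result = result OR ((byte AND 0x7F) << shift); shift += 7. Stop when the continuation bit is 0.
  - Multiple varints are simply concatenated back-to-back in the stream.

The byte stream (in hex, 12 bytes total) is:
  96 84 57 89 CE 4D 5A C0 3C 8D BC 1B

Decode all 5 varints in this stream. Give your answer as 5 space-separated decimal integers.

Answer: 1425942 1271561 90 7744 450061

Derivation:
  byte[0]=0x96 cont=1 payload=0x16=22: acc |= 22<<0 -> acc=22 shift=7
  byte[1]=0x84 cont=1 payload=0x04=4: acc |= 4<<7 -> acc=534 shift=14
  byte[2]=0x57 cont=0 payload=0x57=87: acc |= 87<<14 -> acc=1425942 shift=21 [end]
Varint 1: bytes[0:3] = 96 84 57 -> value 1425942 (3 byte(s))
  byte[3]=0x89 cont=1 payload=0x09=9: acc |= 9<<0 -> acc=9 shift=7
  byte[4]=0xCE cont=1 payload=0x4E=78: acc |= 78<<7 -> acc=9993 shift=14
  byte[5]=0x4D cont=0 payload=0x4D=77: acc |= 77<<14 -> acc=1271561 shift=21 [end]
Varint 2: bytes[3:6] = 89 CE 4D -> value 1271561 (3 byte(s))
  byte[6]=0x5A cont=0 payload=0x5A=90: acc |= 90<<0 -> acc=90 shift=7 [end]
Varint 3: bytes[6:7] = 5A -> value 90 (1 byte(s))
  byte[7]=0xC0 cont=1 payload=0x40=64: acc |= 64<<0 -> acc=64 shift=7
  byte[8]=0x3C cont=0 payload=0x3C=60: acc |= 60<<7 -> acc=7744 shift=14 [end]
Varint 4: bytes[7:9] = C0 3C -> value 7744 (2 byte(s))
  byte[9]=0x8D cont=1 payload=0x0D=13: acc |= 13<<0 -> acc=13 shift=7
  byte[10]=0xBC cont=1 payload=0x3C=60: acc |= 60<<7 -> acc=7693 shift=14
  byte[11]=0x1B cont=0 payload=0x1B=27: acc |= 27<<14 -> acc=450061 shift=21 [end]
Varint 5: bytes[9:12] = 8D BC 1B -> value 450061 (3 byte(s))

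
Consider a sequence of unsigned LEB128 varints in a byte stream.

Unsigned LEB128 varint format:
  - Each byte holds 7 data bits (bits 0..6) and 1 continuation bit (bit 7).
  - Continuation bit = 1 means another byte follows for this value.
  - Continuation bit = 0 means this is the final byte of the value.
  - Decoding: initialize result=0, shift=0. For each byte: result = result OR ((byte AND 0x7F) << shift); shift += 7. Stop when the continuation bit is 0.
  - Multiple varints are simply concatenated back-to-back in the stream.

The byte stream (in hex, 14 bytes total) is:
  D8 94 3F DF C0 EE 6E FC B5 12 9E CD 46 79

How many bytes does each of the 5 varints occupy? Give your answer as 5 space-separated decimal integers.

Answer: 3 4 3 3 1

Derivation:
  byte[0]=0xD8 cont=1 payload=0x58=88: acc |= 88<<0 -> acc=88 shift=7
  byte[1]=0x94 cont=1 payload=0x14=20: acc |= 20<<7 -> acc=2648 shift=14
  byte[2]=0x3F cont=0 payload=0x3F=63: acc |= 63<<14 -> acc=1034840 shift=21 [end]
Varint 1: bytes[0:3] = D8 94 3F -> value 1034840 (3 byte(s))
  byte[3]=0xDF cont=1 payload=0x5F=95: acc |= 95<<0 -> acc=95 shift=7
  byte[4]=0xC0 cont=1 payload=0x40=64: acc |= 64<<7 -> acc=8287 shift=14
  byte[5]=0xEE cont=1 payload=0x6E=110: acc |= 110<<14 -> acc=1810527 shift=21
  byte[6]=0x6E cont=0 payload=0x6E=110: acc |= 110<<21 -> acc=232497247 shift=28 [end]
Varint 2: bytes[3:7] = DF C0 EE 6E -> value 232497247 (4 byte(s))
  byte[7]=0xFC cont=1 payload=0x7C=124: acc |= 124<<0 -> acc=124 shift=7
  byte[8]=0xB5 cont=1 payload=0x35=53: acc |= 53<<7 -> acc=6908 shift=14
  byte[9]=0x12 cont=0 payload=0x12=18: acc |= 18<<14 -> acc=301820 shift=21 [end]
Varint 3: bytes[7:10] = FC B5 12 -> value 301820 (3 byte(s))
  byte[10]=0x9E cont=1 payload=0x1E=30: acc |= 30<<0 -> acc=30 shift=7
  byte[11]=0xCD cont=1 payload=0x4D=77: acc |= 77<<7 -> acc=9886 shift=14
  byte[12]=0x46 cont=0 payload=0x46=70: acc |= 70<<14 -> acc=1156766 shift=21 [end]
Varint 4: bytes[10:13] = 9E CD 46 -> value 1156766 (3 byte(s))
  byte[13]=0x79 cont=0 payload=0x79=121: acc |= 121<<0 -> acc=121 shift=7 [end]
Varint 5: bytes[13:14] = 79 -> value 121 (1 byte(s))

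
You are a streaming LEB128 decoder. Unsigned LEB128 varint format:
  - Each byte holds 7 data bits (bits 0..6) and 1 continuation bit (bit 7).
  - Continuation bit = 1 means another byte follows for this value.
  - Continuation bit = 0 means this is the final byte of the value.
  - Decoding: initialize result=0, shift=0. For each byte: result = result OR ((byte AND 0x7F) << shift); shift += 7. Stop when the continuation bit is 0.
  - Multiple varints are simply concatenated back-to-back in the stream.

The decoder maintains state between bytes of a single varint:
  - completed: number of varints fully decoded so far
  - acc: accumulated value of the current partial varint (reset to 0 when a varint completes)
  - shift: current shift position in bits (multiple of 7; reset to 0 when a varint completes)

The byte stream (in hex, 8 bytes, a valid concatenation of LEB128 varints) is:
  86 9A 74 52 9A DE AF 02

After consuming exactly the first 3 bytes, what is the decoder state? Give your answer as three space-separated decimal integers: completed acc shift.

Answer: 1 0 0

Derivation:
byte[0]=0x86 cont=1 payload=0x06: acc |= 6<<0 -> completed=0 acc=6 shift=7
byte[1]=0x9A cont=1 payload=0x1A: acc |= 26<<7 -> completed=0 acc=3334 shift=14
byte[2]=0x74 cont=0 payload=0x74: varint #1 complete (value=1903878); reset -> completed=1 acc=0 shift=0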